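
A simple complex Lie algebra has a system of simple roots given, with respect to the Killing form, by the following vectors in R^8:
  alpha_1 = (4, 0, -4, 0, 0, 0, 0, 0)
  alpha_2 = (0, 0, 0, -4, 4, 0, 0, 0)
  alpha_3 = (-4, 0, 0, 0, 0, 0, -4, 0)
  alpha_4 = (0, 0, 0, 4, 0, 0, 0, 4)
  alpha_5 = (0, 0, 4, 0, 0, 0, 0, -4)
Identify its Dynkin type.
Compute the Cartan integers a_ij = 2(alpha_i, alpha_j)/(alpha_j, alpha_j); the resulting 5x5 Cartan matrix is
[[2, 0, -1, 0, -1], [0, 2, 0, -1, 0], [-1, 0, 2, 0, 0], [0, -1, 0, 2, -1], [-1, 0, 0, -1, 2]].
All simple roots have the same length, so the diagram is simply laced. The associated Dynkin diagram is a chain of 5 nodes with single edges (A_5), so the type is A_5 (the algebra sl(6)).

A5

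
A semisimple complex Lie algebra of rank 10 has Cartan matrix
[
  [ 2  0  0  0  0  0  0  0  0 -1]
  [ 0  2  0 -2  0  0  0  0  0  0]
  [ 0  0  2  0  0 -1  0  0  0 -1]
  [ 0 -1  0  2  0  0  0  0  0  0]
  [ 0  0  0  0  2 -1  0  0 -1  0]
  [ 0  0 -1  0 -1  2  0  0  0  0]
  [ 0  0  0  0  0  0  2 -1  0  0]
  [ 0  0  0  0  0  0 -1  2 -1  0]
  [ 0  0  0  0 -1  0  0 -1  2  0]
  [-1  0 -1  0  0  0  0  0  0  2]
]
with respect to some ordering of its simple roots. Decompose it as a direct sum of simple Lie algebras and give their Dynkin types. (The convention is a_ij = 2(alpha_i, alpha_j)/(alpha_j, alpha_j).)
A8 + B2

The diagram associated to this matrix has two connected components: the simple roots {alpha_1, alpha_3, alpha_5, alpha_6, alpha_7, alpha_8, alpha_9, alpha_10} form a chain of 8 nodes with single edges (A_8), and {alpha_2, alpha_4} form a chain of 2 nodes with a double edge at one end; the terminal node there is the unique short simple root (B_2). A semisimple Lie algebra decomposes uniquely as the direct sum of simple ideals, one per connected component of its Dynkin diagram, so g ≅ A_8 ⊕ B_2 (dimension 80 + 10 = 90).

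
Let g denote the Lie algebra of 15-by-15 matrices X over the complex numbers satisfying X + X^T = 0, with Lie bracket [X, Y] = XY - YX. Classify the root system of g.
This is so(15) with 15 odd, which has dimension 15(15-1)/2 = 105 and rank (15-1)/2 = 7. In the classification of classical Lie algebras, the orthogonal algebra so(2n+1) in an odd number of variables has type B_n; here n = 7, so the Dynkin diagram is a chain of 7 nodes with a double edge at one end; the terminal node there is the unique short simple root (B_7). Hence the type is B_7.

B_7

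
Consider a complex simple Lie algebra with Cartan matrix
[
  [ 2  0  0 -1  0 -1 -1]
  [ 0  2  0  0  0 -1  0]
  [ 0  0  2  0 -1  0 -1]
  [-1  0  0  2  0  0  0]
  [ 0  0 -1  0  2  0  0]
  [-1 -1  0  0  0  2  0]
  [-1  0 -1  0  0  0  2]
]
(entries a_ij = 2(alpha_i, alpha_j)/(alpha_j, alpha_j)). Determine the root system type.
type E_7

The matrix has rank 7 with 2's on the diagonal. Reading the off-diagonal entries as Dynkin edges (a single edge where a_ij = a_ji = -1; a double or triple edge where a_ij * a_ji = 2 or 3), the diagram is a chain of 6 nodes with one extra node attached to the third node from one end (E_7). One simple-root ordering that puts it in standard form is (alpha_2, alpha_4, alpha_6, alpha_1, alpha_7, alpha_3, alpha_5). So the algebra is type E_7.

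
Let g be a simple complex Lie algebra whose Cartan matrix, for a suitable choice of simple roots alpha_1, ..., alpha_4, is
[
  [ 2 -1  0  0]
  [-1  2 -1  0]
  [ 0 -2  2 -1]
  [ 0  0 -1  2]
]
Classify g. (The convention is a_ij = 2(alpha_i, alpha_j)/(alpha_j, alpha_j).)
The matrix has rank 4 with 2's on the diagonal. Reading the off-diagonal entries as Dynkin edges (a single edge where a_ij = a_ji = -1; a double or triple edge where a_ij * a_ji = 2 or 3), the diagram is a chain of 4 nodes with a double edge between the middle two (F_4). One simple-root ordering that puts it in standard form is (alpha_4, alpha_3, alpha_2, alpha_1). So the algebra is type F_4.

F_4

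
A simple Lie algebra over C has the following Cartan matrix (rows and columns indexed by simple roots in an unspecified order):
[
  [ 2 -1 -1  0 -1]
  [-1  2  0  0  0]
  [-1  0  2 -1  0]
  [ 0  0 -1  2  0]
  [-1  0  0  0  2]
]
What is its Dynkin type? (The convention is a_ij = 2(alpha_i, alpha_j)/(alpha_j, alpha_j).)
D_5

The matrix has rank 5 with 2's on the diagonal. Reading the off-diagonal entries as Dynkin edges (a single edge where a_ij = a_ji = -1; a double or triple edge where a_ij * a_ji = 2 or 3), the diagram is a chain of 3 nodes with a fork of two nodes at one end (D_5). One simple-root ordering that puts it in standard form is (alpha_4, alpha_3, alpha_1, alpha_5, alpha_2). So the algebra is type D_5, i.e. so(10).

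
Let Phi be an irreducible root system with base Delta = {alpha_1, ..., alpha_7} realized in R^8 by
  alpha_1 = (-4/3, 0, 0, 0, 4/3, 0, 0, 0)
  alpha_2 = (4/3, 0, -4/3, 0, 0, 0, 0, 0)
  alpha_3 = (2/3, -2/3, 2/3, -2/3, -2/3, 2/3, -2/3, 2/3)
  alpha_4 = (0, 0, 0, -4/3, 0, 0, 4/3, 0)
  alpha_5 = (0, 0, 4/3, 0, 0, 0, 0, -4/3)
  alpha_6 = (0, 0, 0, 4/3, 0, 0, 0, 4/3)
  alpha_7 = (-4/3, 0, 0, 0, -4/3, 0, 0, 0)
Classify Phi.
E_7

Compute the Cartan integers a_ij = 2(alpha_i, alpha_j)/(alpha_j, alpha_j); the resulting 7x7 Cartan matrix is
[[2, -1, -1, 0, 0, 0, 0], [-1, 2, 0, 0, -1, 0, -1], [-1, 0, 2, 0, 0, 0, 0], [0, 0, 0, 2, 0, -1, 0], [0, -1, 0, 0, 2, -1, 0], [0, 0, 0, -1, -1, 2, 0], [0, -1, 0, 0, 0, 0, 2]].
All simple roots have the same length, so the diagram is simply laced. The associated Dynkin diagram is a chain of 6 nodes with one extra node attached to the third node from one end (E_7), so the type is E_7.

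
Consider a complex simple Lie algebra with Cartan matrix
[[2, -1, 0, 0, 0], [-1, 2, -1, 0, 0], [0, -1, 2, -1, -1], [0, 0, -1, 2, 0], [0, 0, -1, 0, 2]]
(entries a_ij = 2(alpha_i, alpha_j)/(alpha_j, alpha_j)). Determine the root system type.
D_5 (so(10))

The matrix has rank 5 with 2's on the diagonal. Reading the off-diagonal entries as Dynkin edges (a single edge where a_ij = a_ji = -1; a double or triple edge where a_ij * a_ji = 2 or 3), the diagram is a chain of 3 nodes with a fork of two nodes at one end (D_5). One simple-root ordering that puts it in standard form is (alpha_1, alpha_2, alpha_3, alpha_4, alpha_5). So the algebra is type D_5, i.e. so(10).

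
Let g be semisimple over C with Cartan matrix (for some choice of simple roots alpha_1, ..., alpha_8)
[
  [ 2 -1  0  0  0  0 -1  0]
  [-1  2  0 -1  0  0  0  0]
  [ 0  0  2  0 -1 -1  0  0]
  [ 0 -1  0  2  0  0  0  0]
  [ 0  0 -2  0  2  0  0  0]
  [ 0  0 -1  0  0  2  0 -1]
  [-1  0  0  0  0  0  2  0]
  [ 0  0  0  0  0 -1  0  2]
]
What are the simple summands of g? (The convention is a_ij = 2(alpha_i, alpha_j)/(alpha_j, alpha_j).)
A_4 (sl(5)) ⊕ C_4 (sp(8))

The diagram associated to this matrix has two connected components: the simple roots {alpha_1, alpha_2, alpha_4, alpha_7} form a chain of 4 nodes with single edges (A_4), and {alpha_3, alpha_5, alpha_6, alpha_8} form a chain of 4 nodes with a double edge at one end; the terminal node there is the unique long simple root (C_4). A semisimple Lie algebra decomposes uniquely as the direct sum of simple ideals, one per connected component of its Dynkin diagram, so g ≅ A_4 ⊕ C_4 (dimension 24 + 36 = 60).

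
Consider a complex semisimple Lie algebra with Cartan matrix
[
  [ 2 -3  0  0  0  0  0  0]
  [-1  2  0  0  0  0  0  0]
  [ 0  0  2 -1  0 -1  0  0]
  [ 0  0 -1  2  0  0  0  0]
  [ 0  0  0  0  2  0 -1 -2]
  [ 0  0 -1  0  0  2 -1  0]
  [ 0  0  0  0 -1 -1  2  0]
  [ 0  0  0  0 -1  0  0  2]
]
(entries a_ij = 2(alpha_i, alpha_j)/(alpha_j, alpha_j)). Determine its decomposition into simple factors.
The diagram associated to this matrix has two connected components: the simple roots {alpha_3, alpha_4, alpha_5, alpha_6, alpha_7, alpha_8} form a chain of 6 nodes with a double edge at one end; the terminal node there is the unique short simple root (B_6), and {alpha_1, alpha_2} form two nodes joined by a triple edge (G_2). A semisimple Lie algebra decomposes uniquely as the direct sum of simple ideals, one per connected component of its Dynkin diagram, so g ≅ B_6 ⊕ G_2 (dimension 78 + 14 = 92).

B_6 (so(13)) ⊕ G_2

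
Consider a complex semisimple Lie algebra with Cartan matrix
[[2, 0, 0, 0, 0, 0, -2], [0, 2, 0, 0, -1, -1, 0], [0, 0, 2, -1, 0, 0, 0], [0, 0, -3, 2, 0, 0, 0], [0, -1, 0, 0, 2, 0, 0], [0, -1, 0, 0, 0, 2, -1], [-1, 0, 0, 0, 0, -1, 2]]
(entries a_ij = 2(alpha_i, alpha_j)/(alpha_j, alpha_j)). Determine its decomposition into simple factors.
type C_5 + type G_2

The diagram associated to this matrix has two connected components: the simple roots {alpha_1, alpha_2, alpha_5, alpha_6, alpha_7} form a chain of 5 nodes with a double edge at one end; the terminal node there is the unique long simple root (C_5), and {alpha_3, alpha_4} form two nodes joined by a triple edge (G_2). A semisimple Lie algebra decomposes uniquely as the direct sum of simple ideals, one per connected component of its Dynkin diagram, so g ≅ C_5 ⊕ G_2 (dimension 55 + 14 = 69).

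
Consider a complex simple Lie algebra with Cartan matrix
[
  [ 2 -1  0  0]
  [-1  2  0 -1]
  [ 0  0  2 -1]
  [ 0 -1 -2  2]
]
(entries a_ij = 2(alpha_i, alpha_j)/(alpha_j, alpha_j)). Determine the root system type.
The matrix has rank 4 with 2's on the diagonal. Reading the off-diagonal entries as Dynkin edges (a single edge where a_ij = a_ji = -1; a double or triple edge where a_ij * a_ji = 2 or 3), the diagram is a chain of 4 nodes with a double edge at one end; the terminal node there is the unique short simple root (B_4). One simple-root ordering that puts it in standard form is (alpha_1, alpha_2, alpha_4, alpha_3). So the algebra is type B_4, i.e. so(9).

B4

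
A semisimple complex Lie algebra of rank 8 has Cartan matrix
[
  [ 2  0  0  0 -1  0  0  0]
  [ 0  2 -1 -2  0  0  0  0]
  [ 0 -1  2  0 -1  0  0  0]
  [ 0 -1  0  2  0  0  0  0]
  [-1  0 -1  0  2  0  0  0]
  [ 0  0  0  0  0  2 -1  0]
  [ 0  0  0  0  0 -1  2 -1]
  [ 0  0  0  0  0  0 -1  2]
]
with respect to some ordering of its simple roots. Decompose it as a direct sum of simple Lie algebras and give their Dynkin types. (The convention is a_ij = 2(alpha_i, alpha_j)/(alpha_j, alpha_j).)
type A_3 ⊕ type B_5

The diagram associated to this matrix has two connected components: the simple roots {alpha_6, alpha_7, alpha_8} form a chain of 3 nodes with single edges (A_3), and {alpha_1, alpha_2, alpha_3, alpha_4, alpha_5} form a chain of 5 nodes with a double edge at one end; the terminal node there is the unique short simple root (B_5). A semisimple Lie algebra decomposes uniquely as the direct sum of simple ideals, one per connected component of its Dynkin diagram, so g ≅ A_3 ⊕ B_5 (dimension 15 + 55 = 70).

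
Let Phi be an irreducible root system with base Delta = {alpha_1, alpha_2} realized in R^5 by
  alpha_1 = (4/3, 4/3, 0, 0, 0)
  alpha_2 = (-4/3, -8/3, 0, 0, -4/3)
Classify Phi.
G_2

Compute the Cartan integers a_ij = 2(alpha_i, alpha_j)/(alpha_j, alpha_j); the resulting 2x2 Cartan matrix is
[[2, -1], [-3, 2]].
The roots have two lengths (squared-length ratio 3:1); the short ones are alpha_{1}. The associated Dynkin diagram is two nodes joined by a triple edge (G_2), so the type is G_2.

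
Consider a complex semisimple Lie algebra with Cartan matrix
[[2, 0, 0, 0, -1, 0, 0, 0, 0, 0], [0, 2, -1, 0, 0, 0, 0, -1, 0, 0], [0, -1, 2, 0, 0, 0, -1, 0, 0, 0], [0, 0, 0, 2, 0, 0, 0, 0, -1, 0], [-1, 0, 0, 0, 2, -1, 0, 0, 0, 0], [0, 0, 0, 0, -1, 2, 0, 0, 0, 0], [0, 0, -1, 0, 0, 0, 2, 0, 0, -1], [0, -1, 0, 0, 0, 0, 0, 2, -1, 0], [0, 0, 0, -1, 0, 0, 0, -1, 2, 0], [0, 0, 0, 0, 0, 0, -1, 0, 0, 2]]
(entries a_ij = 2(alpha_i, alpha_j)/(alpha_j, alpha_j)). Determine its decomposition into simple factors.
The diagram associated to this matrix has two connected components: the simple roots {alpha_1, alpha_5, alpha_6} form a chain of 3 nodes with single edges (A_3), and {alpha_2, alpha_3, alpha_4, alpha_7, alpha_8, alpha_9, alpha_10} form a chain of 7 nodes with single edges (A_7). A semisimple Lie algebra decomposes uniquely as the direct sum of simple ideals, one per connected component of its Dynkin diagram, so g ≅ A_3 ⊕ A_7 (dimension 15 + 63 = 78).

A_3 + A_7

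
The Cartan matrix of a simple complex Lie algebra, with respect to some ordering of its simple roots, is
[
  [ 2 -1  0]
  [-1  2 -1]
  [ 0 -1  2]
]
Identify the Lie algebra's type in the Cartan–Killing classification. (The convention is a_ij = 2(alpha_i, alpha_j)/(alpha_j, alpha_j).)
The matrix has rank 3 with 2's on the diagonal. Reading the off-diagonal entries as Dynkin edges (a single edge where a_ij = a_ji = -1; a double or triple edge where a_ij * a_ji = 2 or 3), the diagram is a chain of 3 nodes with single edges (A_3). One simple-root ordering that puts it in standard form is (alpha_1, alpha_2, alpha_3). So the algebra is type A_3, i.e. sl(4).

A3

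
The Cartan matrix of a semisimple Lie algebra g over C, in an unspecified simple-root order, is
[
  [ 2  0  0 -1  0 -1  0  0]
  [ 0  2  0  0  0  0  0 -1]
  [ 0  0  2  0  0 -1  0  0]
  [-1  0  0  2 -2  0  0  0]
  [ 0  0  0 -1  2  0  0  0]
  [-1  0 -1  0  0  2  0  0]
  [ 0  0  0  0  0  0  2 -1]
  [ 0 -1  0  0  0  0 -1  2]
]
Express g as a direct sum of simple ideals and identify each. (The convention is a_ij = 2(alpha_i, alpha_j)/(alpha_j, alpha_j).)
A3 ⊕ B5

The diagram associated to this matrix has two connected components: the simple roots {alpha_2, alpha_7, alpha_8} form a chain of 3 nodes with single edges (A_3), and {alpha_1, alpha_3, alpha_4, alpha_5, alpha_6} form a chain of 5 nodes with a double edge at one end; the terminal node there is the unique short simple root (B_5). A semisimple Lie algebra decomposes uniquely as the direct sum of simple ideals, one per connected component of its Dynkin diagram, so g ≅ A_3 ⊕ B_5 (dimension 15 + 55 = 70).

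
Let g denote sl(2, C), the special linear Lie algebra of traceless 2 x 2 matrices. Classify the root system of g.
This is sl(2), which has dimension 2^2 - 1 = 3 and rank 2 - 1 = 1 (a Cartan subalgebra is the diagonal traceless matrices). In the classification of classical Lie algebras, the special linear algebra sl(n+1) has type A_n; here n = 1, so the Dynkin diagram is a chain of 1 nodes with single edges (A_1). Hence the type is A_1.

A_1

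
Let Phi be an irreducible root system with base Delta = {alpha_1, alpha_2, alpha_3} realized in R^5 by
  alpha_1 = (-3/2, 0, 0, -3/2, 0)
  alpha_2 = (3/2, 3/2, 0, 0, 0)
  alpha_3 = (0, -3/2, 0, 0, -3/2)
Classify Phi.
Compute the Cartan integers a_ij = 2(alpha_i, alpha_j)/(alpha_j, alpha_j); the resulting 3x3 Cartan matrix is
[[2, -1, 0], [-1, 2, -1], [0, -1, 2]].
All simple roots have the same length, so the diagram is simply laced. The associated Dynkin diagram is a chain of 3 nodes with single edges (A_3), so the type is A_3 (the algebra sl(4)).

A_3 (sl(4))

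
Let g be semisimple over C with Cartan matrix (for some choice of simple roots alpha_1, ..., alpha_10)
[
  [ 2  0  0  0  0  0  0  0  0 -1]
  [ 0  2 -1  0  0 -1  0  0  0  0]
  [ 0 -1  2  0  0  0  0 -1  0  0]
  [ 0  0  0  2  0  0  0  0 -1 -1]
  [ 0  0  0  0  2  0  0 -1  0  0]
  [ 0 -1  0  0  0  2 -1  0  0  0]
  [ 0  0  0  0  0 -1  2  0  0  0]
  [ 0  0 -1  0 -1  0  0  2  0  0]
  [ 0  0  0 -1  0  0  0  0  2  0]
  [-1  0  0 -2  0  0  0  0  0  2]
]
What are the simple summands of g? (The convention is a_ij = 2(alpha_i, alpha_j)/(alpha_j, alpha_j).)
A_6 ⊕ F_4

The diagram associated to this matrix has two connected components: the simple roots {alpha_2, alpha_3, alpha_5, alpha_6, alpha_7, alpha_8} form a chain of 6 nodes with single edges (A_6), and {alpha_1, alpha_4, alpha_9, alpha_10} form a chain of 4 nodes with a double edge between the middle two (F_4). A semisimple Lie algebra decomposes uniquely as the direct sum of simple ideals, one per connected component of its Dynkin diagram, so g ≅ A_6 ⊕ F_4 (dimension 48 + 52 = 100).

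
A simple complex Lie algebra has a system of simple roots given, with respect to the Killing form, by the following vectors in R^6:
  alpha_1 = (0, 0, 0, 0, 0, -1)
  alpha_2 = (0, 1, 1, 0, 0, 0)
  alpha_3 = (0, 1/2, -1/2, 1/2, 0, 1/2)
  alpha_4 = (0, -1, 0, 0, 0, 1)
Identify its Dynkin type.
type F_4

Compute the Cartan integers a_ij = 2(alpha_i, alpha_j)/(alpha_j, alpha_j); the resulting 4x4 Cartan matrix is
[[2, 0, -1, -1], [0, 2, 0, -1], [-1, 0, 2, 0], [-2, -1, 0, 2]].
The roots have two lengths (squared-length ratio 2:1); the short ones are alpha_{1,3}. The associated Dynkin diagram is a chain of 4 nodes with a double edge between the middle two (F_4), so the type is F_4.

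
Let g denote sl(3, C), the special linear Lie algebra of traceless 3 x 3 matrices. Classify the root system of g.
This is sl(3), which has dimension 3^2 - 1 = 8 and rank 3 - 1 = 2 (a Cartan subalgebra is the diagonal traceless matrices). In the classification of classical Lie algebras, the special linear algebra sl(n+1) has type A_n; here n = 2, so the Dynkin diagram is a chain of 2 nodes with single edges (A_2). Hence the type is A_2.

A2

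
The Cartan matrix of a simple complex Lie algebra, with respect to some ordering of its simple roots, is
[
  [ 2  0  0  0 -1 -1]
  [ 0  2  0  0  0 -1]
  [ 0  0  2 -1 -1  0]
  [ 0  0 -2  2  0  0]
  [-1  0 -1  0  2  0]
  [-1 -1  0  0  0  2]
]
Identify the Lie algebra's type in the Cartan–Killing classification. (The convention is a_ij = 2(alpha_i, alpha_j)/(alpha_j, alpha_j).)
The matrix has rank 6 with 2's on the diagonal. Reading the off-diagonal entries as Dynkin edges (a single edge where a_ij = a_ji = -1; a double or triple edge where a_ij * a_ji = 2 or 3), the diagram is a chain of 6 nodes with a double edge at one end; the terminal node there is the unique long simple root (C_6). One simple-root ordering that puts it in standard form is (alpha_2, alpha_6, alpha_1, alpha_5, alpha_3, alpha_4). So the algebra is type C_6, i.e. sp(12).

type C_6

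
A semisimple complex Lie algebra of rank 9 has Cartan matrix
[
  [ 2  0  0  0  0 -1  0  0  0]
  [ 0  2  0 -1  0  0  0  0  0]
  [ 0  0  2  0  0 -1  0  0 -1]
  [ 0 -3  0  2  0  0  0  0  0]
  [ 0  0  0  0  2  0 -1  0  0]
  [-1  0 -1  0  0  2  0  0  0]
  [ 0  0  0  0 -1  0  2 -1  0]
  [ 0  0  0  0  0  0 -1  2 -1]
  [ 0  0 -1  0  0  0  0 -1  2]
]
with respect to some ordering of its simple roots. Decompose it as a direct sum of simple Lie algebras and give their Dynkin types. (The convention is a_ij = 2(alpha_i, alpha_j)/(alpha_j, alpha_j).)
The diagram associated to this matrix has two connected components: the simple roots {alpha_1, alpha_3, alpha_5, alpha_6, alpha_7, alpha_8, alpha_9} form a chain of 7 nodes with single edges (A_7), and {alpha_2, alpha_4} form two nodes joined by a triple edge (G_2). A semisimple Lie algebra decomposes uniquely as the direct sum of simple ideals, one per connected component of its Dynkin diagram, so g ≅ A_7 ⊕ G_2 (dimension 63 + 14 = 77).

A_7 ⊕ G_2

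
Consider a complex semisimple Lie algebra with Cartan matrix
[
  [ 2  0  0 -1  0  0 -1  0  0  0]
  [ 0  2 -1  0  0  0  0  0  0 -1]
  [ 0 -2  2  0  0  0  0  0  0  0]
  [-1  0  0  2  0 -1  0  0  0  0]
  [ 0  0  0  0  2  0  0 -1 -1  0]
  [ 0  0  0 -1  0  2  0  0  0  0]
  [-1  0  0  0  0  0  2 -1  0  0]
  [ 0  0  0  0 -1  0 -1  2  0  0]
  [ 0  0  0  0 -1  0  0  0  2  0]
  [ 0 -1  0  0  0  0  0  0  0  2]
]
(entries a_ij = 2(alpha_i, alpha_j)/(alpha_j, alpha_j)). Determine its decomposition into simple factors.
A_7 (sl(8)) + C_3 (sp(6))

The diagram associated to this matrix has two connected components: the simple roots {alpha_1, alpha_4, alpha_5, alpha_6, alpha_7, alpha_8, alpha_9} form a chain of 7 nodes with single edges (A_7), and {alpha_2, alpha_3, alpha_10} form a chain of 3 nodes with a double edge at one end; the terminal node there is the unique long simple root (C_3). A semisimple Lie algebra decomposes uniquely as the direct sum of simple ideals, one per connected component of its Dynkin diagram, so g ≅ A_7 ⊕ C_3 (dimension 63 + 21 = 84).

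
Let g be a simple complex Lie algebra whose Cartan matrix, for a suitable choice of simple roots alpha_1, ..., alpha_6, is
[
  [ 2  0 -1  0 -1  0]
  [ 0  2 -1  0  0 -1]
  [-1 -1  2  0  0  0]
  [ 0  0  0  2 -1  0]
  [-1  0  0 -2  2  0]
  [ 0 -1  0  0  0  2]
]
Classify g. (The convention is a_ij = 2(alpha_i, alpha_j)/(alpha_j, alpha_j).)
B6

The matrix has rank 6 with 2's on the diagonal. Reading the off-diagonal entries as Dynkin edges (a single edge where a_ij = a_ji = -1; a double or triple edge where a_ij * a_ji = 2 or 3), the diagram is a chain of 6 nodes with a double edge at one end; the terminal node there is the unique short simple root (B_6). One simple-root ordering that puts it in standard form is (alpha_6, alpha_2, alpha_3, alpha_1, alpha_5, alpha_4). So the algebra is type B_6, i.e. so(13).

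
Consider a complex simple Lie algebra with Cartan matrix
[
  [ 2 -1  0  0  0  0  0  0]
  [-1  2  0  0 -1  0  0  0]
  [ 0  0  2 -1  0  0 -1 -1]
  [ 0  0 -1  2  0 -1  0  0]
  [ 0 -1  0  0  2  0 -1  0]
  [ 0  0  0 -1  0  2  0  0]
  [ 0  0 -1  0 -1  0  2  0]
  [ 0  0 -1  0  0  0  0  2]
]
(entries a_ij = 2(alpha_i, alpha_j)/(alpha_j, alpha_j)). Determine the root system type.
The matrix has rank 8 with 2's on the diagonal. Reading the off-diagonal entries as Dynkin edges (a single edge where a_ij = a_ji = -1; a double or triple edge where a_ij * a_ji = 2 or 3), the diagram is a chain of 7 nodes with one extra node attached to the third node from one end (E_8). One simple-root ordering that puts it in standard form is (alpha_6, alpha_8, alpha_4, alpha_3, alpha_7, alpha_5, alpha_2, alpha_1). So the algebra is type E_8.

type E_8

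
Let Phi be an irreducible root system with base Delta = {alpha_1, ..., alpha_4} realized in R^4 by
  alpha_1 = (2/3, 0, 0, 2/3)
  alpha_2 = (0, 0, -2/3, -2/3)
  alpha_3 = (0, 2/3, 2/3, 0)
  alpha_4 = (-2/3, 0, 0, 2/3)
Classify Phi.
D_4

Compute the Cartan integers a_ij = 2(alpha_i, alpha_j)/(alpha_j, alpha_j); the resulting 4x4 Cartan matrix is
[[2, -1, 0, 0], [-1, 2, -1, -1], [0, -1, 2, 0], [0, -1, 0, 2]].
All simple roots have the same length, so the diagram is simply laced. The associated Dynkin diagram is a chain of 2 nodes with a fork of two nodes at one end (D_4), so the type is D_4 (the algebra so(8)).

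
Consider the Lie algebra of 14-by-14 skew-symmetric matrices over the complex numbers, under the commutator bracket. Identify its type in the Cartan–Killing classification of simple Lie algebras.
D_7

This is so(14) with 14 even, which has dimension 14(14-1)/2 = 91 and rank 14/2 = 7. In the classification of classical Lie algebras, the orthogonal algebra so(2n) in an even number of variables has type D_n; here n = 7, so the Dynkin diagram is a chain of 5 nodes with a fork of two nodes at one end (D_7). Hence the type is D_7.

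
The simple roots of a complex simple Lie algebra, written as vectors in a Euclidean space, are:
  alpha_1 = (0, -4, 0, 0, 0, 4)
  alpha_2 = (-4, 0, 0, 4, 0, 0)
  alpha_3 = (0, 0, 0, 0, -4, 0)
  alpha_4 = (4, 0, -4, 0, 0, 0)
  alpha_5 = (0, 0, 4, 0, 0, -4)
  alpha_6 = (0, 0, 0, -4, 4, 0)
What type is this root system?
Compute the Cartan integers a_ij = 2(alpha_i, alpha_j)/(alpha_j, alpha_j); the resulting 6x6 Cartan matrix is
[[2, 0, 0, 0, -1, 0], [0, 2, 0, -1, 0, -1], [0, 0, 2, 0, 0, -1], [0, -1, 0, 2, -1, 0], [-1, 0, 0, -1, 2, 0], [0, -1, -2, 0, 0, 2]].
The roots have two lengths (squared-length ratio 2:1); the short ones are alpha_{3}. The associated Dynkin diagram is a chain of 6 nodes with a double edge at one end; the terminal node there is the unique short simple root (B_6), so the type is B_6 (the algebra so(13)).

B_6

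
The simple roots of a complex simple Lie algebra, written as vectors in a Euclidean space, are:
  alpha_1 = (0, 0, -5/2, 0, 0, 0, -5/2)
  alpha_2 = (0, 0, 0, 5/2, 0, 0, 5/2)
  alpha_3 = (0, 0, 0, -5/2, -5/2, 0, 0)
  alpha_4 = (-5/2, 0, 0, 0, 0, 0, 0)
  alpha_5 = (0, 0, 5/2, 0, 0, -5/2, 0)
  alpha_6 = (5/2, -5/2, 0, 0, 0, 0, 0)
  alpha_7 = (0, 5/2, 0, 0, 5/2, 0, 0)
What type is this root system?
Compute the Cartan integers a_ij = 2(alpha_i, alpha_j)/(alpha_j, alpha_j); the resulting 7x7 Cartan matrix is
[[2, -1, 0, 0, -1, 0, 0], [-1, 2, -1, 0, 0, 0, 0], [0, -1, 2, 0, 0, 0, -1], [0, 0, 0, 2, 0, -1, 0], [-1, 0, 0, 0, 2, 0, 0], [0, 0, 0, -2, 0, 2, -1], [0, 0, -1, 0, 0, -1, 2]].
The roots have two lengths (squared-length ratio 2:1); the short ones are alpha_{4}. The associated Dynkin diagram is a chain of 7 nodes with a double edge at one end; the terminal node there is the unique short simple root (B_7), so the type is B_7 (the algebra so(15)).

B_7 (so(15))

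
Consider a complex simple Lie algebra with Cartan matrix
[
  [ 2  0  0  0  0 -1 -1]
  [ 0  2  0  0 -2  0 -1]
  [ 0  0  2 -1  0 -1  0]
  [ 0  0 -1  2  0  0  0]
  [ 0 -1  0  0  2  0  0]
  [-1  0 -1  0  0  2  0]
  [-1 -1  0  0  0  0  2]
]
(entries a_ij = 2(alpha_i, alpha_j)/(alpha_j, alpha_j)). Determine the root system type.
The matrix has rank 7 with 2's on the diagonal. Reading the off-diagonal entries as Dynkin edges (a single edge where a_ij = a_ji = -1; a double or triple edge where a_ij * a_ji = 2 or 3), the diagram is a chain of 7 nodes with a double edge at one end; the terminal node there is the unique short simple root (B_7). One simple-root ordering that puts it in standard form is (alpha_4, alpha_3, alpha_6, alpha_1, alpha_7, alpha_2, alpha_5). So the algebra is type B_7, i.e. so(15).

B7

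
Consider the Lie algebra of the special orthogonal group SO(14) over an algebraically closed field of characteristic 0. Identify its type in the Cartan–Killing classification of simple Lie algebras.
D_7 (so(14))

This is so(14) with 14 even, which has dimension 14(14-1)/2 = 91 and rank 14/2 = 7. In the classification of classical Lie algebras, the orthogonal algebra so(2n) in an even number of variables has type D_n; here n = 7, so the Dynkin diagram is a chain of 5 nodes with a fork of two nodes at one end (D_7). Hence the type is D_7.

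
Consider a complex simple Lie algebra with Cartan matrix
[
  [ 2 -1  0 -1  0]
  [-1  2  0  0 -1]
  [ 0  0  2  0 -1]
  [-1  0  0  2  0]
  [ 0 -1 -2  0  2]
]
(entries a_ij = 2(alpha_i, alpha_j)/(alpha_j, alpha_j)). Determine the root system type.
B_5

The matrix has rank 5 with 2's on the diagonal. Reading the off-diagonal entries as Dynkin edges (a single edge where a_ij = a_ji = -1; a double or triple edge where a_ij * a_ji = 2 or 3), the diagram is a chain of 5 nodes with a double edge at one end; the terminal node there is the unique short simple root (B_5). One simple-root ordering that puts it in standard form is (alpha_4, alpha_1, alpha_2, alpha_5, alpha_3). So the algebra is type B_5, i.e. so(11).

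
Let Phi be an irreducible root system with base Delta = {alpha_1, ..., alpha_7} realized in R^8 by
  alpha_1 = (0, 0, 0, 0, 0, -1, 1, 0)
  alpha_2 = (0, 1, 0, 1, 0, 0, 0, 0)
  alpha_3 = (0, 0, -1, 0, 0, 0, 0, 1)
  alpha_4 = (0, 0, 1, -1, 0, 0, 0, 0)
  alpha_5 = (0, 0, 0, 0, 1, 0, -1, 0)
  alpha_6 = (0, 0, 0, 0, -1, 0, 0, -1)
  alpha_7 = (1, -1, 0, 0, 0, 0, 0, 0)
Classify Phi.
A_7 (sl(8))

Compute the Cartan integers a_ij = 2(alpha_i, alpha_j)/(alpha_j, alpha_j); the resulting 7x7 Cartan matrix is
[[2, 0, 0, 0, -1, 0, 0], [0, 2, 0, -1, 0, 0, -1], [0, 0, 2, -1, 0, -1, 0], [0, -1, -1, 2, 0, 0, 0], [-1, 0, 0, 0, 2, -1, 0], [0, 0, -1, 0, -1, 2, 0], [0, -1, 0, 0, 0, 0, 2]].
All simple roots have the same length, so the diagram is simply laced. The associated Dynkin diagram is a chain of 7 nodes with single edges (A_7), so the type is A_7 (the algebra sl(8)).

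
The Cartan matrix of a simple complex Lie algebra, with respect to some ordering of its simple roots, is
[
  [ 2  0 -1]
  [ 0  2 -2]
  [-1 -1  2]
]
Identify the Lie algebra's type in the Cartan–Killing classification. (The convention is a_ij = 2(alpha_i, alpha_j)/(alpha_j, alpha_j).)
The matrix has rank 3 with 2's on the diagonal. Reading the off-diagonal entries as Dynkin edges (a single edge where a_ij = a_ji = -1; a double or triple edge where a_ij * a_ji = 2 or 3), the diagram is a chain of 3 nodes with a double edge at one end; the terminal node there is the unique long simple root (C_3). One simple-root ordering that puts it in standard form is (alpha_1, alpha_3, alpha_2). So the algebra is type C_3, i.e. sp(6).

type C_3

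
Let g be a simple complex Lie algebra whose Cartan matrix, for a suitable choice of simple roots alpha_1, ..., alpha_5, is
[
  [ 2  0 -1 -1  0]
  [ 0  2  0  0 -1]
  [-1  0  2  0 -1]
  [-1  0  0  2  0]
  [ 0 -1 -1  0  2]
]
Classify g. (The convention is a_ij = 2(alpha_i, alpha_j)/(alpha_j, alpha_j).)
The matrix has rank 5 with 2's on the diagonal. Reading the off-diagonal entries as Dynkin edges (a single edge where a_ij = a_ji = -1; a double or triple edge where a_ij * a_ji = 2 or 3), the diagram is a chain of 5 nodes with single edges (A_5). One simple-root ordering that puts it in standard form is (alpha_4, alpha_1, alpha_3, alpha_5, alpha_2). So the algebra is type A_5, i.e. sl(6).

A_5 (sl(6))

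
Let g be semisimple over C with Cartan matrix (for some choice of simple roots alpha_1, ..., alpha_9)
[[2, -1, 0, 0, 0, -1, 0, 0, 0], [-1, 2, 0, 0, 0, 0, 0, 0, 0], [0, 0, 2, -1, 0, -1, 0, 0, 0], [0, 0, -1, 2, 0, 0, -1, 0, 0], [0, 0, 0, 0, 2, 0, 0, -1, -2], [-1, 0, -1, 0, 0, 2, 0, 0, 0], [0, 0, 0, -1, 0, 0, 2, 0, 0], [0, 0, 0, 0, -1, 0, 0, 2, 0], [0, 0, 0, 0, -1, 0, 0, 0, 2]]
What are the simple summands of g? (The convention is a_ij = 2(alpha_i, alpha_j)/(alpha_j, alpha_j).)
The diagram associated to this matrix has two connected components: the simple roots {alpha_1, alpha_2, alpha_3, alpha_4, alpha_6, alpha_7} form a chain of 6 nodes with single edges (A_6), and {alpha_5, alpha_8, alpha_9} form a chain of 3 nodes with a double edge at one end; the terminal node there is the unique short simple root (B_3). A semisimple Lie algebra decomposes uniquely as the direct sum of simple ideals, one per connected component of its Dynkin diagram, so g ≅ A_6 ⊕ B_3 (dimension 48 + 21 = 69).

A_6 + B_3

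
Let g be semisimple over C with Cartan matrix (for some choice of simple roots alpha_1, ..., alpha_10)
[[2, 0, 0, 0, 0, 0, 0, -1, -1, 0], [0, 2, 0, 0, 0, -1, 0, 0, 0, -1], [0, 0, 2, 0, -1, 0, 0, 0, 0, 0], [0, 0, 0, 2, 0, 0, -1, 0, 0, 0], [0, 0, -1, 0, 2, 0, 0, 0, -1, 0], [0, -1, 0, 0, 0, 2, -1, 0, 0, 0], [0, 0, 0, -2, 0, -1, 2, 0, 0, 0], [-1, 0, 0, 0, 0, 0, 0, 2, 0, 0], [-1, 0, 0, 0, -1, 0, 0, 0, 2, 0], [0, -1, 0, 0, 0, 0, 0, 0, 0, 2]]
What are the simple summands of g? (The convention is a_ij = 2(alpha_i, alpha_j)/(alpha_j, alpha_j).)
The diagram associated to this matrix has two connected components: the simple roots {alpha_1, alpha_3, alpha_5, alpha_8, alpha_9} form a chain of 5 nodes with single edges (A_5), and {alpha_2, alpha_4, alpha_6, alpha_7, alpha_10} form a chain of 5 nodes with a double edge at one end; the terminal node there is the unique short simple root (B_5). A semisimple Lie algebra decomposes uniquely as the direct sum of simple ideals, one per connected component of its Dynkin diagram, so g ≅ A_5 ⊕ B_5 (dimension 35 + 55 = 90).

A_5 (sl(6)) ⊕ B_5 (so(11))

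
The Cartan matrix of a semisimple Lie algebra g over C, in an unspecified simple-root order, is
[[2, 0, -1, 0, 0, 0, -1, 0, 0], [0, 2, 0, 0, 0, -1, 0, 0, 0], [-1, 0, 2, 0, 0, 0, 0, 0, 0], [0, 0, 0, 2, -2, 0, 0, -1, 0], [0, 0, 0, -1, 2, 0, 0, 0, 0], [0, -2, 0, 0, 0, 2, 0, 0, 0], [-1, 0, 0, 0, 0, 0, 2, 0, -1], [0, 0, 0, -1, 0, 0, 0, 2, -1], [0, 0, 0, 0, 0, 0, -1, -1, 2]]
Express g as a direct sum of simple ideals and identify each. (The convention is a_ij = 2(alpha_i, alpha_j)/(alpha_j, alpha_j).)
The diagram associated to this matrix has two connected components: the simple roots {alpha_2, alpha_6} form a chain of 2 nodes with a double edge at one end; the terminal node there is the unique short simple root (B_2), and {alpha_1, alpha_3, alpha_4, alpha_5, alpha_7, alpha_8, alpha_9} form a chain of 7 nodes with a double edge at one end; the terminal node there is the unique short simple root (B_7). A semisimple Lie algebra decomposes uniquely as the direct sum of simple ideals, one per connected component of its Dynkin diagram, so g ≅ B_2 ⊕ B_7 (dimension 10 + 105 = 115).

B_2 ⊕ B_7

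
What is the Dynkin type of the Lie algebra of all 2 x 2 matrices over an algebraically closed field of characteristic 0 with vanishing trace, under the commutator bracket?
A_1 (sl(2))

This is sl(2), which has dimension 2^2 - 1 = 3 and rank 2 - 1 = 1 (a Cartan subalgebra is the diagonal traceless matrices). In the classification of classical Lie algebras, the special linear algebra sl(n+1) has type A_n; here n = 1, so the Dynkin diagram is a chain of 1 nodes with single edges (A_1). Hence the type is A_1.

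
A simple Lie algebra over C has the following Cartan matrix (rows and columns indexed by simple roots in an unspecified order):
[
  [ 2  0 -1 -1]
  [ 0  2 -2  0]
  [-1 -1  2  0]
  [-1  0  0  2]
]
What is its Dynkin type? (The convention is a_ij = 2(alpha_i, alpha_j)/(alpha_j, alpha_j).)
type C_4

The matrix has rank 4 with 2's on the diagonal. Reading the off-diagonal entries as Dynkin edges (a single edge where a_ij = a_ji = -1; a double or triple edge where a_ij * a_ji = 2 or 3), the diagram is a chain of 4 nodes with a double edge at one end; the terminal node there is the unique long simple root (C_4). One simple-root ordering that puts it in standard form is (alpha_4, alpha_1, alpha_3, alpha_2). So the algebra is type C_4, i.e. sp(8).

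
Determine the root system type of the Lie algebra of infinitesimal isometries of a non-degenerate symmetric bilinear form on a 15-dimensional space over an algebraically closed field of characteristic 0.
B7

This is so(15) with 15 odd, which has dimension 15(15-1)/2 = 105 and rank (15-1)/2 = 7. In the classification of classical Lie algebras, the orthogonal algebra so(2n+1) in an odd number of variables has type B_n; here n = 7, so the Dynkin diagram is a chain of 7 nodes with a double edge at one end; the terminal node there is the unique short simple root (B_7). Hence the type is B_7.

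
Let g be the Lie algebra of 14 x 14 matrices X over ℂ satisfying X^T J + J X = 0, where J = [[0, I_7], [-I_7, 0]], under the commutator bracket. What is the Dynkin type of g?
C_7

This is sp(14), which has dimension 14(14+1)/2 = 105 and rank 14/2 = 7. In the classification of classical Lie algebras, the symplectic algebra sp(2n) has type C_n; here n = 7, so the Dynkin diagram is a chain of 7 nodes with a double edge at one end; the terminal node there is the unique long simple root (C_7). Hence the type is C_7.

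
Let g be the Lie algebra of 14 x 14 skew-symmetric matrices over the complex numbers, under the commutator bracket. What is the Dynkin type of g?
D_7 (so(14))

This is so(14) with 14 even, which has dimension 14(14-1)/2 = 91 and rank 14/2 = 7. In the classification of classical Lie algebras, the orthogonal algebra so(2n) in an even number of variables has type D_n; here n = 7, so the Dynkin diagram is a chain of 5 nodes with a fork of two nodes at one end (D_7). Hence the type is D_7.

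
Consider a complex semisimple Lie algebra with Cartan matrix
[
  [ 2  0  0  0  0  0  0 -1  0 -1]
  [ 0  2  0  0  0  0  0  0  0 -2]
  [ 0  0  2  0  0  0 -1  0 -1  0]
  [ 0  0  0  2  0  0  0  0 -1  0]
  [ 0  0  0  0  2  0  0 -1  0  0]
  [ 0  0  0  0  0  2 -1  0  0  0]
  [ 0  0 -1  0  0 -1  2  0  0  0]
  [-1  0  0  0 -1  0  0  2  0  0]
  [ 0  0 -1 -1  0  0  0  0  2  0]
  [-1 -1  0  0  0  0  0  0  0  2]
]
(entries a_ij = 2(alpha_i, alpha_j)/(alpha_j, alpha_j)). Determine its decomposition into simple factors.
The diagram associated to this matrix has two connected components: the simple roots {alpha_3, alpha_4, alpha_6, alpha_7, alpha_9} form a chain of 5 nodes with single edges (A_5), and {alpha_1, alpha_2, alpha_5, alpha_8, alpha_10} form a chain of 5 nodes with a double edge at one end; the terminal node there is the unique long simple root (C_5). A semisimple Lie algebra decomposes uniquely as the direct sum of simple ideals, one per connected component of its Dynkin diagram, so g ≅ A_5 ⊕ C_5 (dimension 35 + 55 = 90).

A_5 (sl(6)) ⊕ C_5 (sp(10))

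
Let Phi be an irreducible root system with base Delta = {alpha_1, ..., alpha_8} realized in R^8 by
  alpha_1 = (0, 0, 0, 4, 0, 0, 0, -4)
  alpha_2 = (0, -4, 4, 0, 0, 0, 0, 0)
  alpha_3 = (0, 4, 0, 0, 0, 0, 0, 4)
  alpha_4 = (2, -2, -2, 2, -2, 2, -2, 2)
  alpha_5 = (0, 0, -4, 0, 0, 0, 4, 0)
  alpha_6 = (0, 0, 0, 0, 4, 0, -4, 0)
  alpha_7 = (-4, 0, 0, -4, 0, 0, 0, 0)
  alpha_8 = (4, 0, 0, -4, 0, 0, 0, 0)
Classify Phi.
Compute the Cartan integers a_ij = 2(alpha_i, alpha_j)/(alpha_j, alpha_j); the resulting 8x8 Cartan matrix is
[[2, 0, -1, 0, 0, 0, -1, -1], [0, 2, -1, 0, -1, 0, 0, 0], [-1, -1, 2, 0, 0, 0, 0, 0], [0, 0, 0, 2, 0, 0, -1, 0], [0, -1, 0, 0, 2, -1, 0, 0], [0, 0, 0, 0, -1, 2, 0, 0], [-1, 0, 0, -1, 0, 0, 2, 0], [-1, 0, 0, 0, 0, 0, 0, 2]].
All simple roots have the same length, so the diagram is simply laced. The associated Dynkin diagram is a chain of 7 nodes with one extra node attached to the third node from one end (E_8), so the type is E_8.

E_8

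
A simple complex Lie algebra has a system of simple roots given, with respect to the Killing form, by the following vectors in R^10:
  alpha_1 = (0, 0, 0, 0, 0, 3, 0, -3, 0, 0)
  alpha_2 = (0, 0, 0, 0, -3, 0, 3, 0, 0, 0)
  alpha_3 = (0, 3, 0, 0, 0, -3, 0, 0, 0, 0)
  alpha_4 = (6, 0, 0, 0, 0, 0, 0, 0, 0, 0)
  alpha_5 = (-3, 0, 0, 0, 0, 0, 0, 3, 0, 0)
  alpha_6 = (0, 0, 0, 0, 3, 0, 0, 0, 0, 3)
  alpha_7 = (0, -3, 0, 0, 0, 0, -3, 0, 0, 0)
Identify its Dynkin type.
C_7 (sp(14))

Compute the Cartan integers a_ij = 2(alpha_i, alpha_j)/(alpha_j, alpha_j); the resulting 7x7 Cartan matrix is
[[2, 0, -1, 0, -1, 0, 0], [0, 2, 0, 0, 0, -1, -1], [-1, 0, 2, 0, 0, 0, -1], [0, 0, 0, 2, -2, 0, 0], [-1, 0, 0, -1, 2, 0, 0], [0, -1, 0, 0, 0, 2, 0], [0, -1, -1, 0, 0, 0, 2]].
The roots have two lengths (squared-length ratio 2:1); the short ones are alpha_{1,2,3,5,6,7}. The associated Dynkin diagram is a chain of 7 nodes with a double edge at one end; the terminal node there is the unique long simple root (C_7), so the type is C_7 (the algebra sp(14)).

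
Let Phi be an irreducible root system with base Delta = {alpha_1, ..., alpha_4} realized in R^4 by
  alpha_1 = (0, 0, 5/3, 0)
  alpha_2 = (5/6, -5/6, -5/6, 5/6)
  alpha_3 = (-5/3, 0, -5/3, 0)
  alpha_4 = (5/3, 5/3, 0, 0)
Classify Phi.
Compute the Cartan integers a_ij = 2(alpha_i, alpha_j)/(alpha_j, alpha_j); the resulting 4x4 Cartan matrix is
[[2, -1, -1, 0], [-1, 2, 0, 0], [-2, 0, 2, -1], [0, 0, -1, 2]].
The roots have two lengths (squared-length ratio 2:1); the short ones are alpha_{1,2}. The associated Dynkin diagram is a chain of 4 nodes with a double edge between the middle two (F_4), so the type is F_4.

F_4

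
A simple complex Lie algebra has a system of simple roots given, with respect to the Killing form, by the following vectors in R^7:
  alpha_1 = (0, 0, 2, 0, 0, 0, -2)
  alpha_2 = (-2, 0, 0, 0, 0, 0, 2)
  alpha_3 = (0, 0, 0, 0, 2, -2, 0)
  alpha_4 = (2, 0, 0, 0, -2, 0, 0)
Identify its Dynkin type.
Compute the Cartan integers a_ij = 2(alpha_i, alpha_j)/(alpha_j, alpha_j); the resulting 4x4 Cartan matrix is
[[2, -1, 0, 0], [-1, 2, 0, -1], [0, 0, 2, -1], [0, -1, -1, 2]].
All simple roots have the same length, so the diagram is simply laced. The associated Dynkin diagram is a chain of 4 nodes with single edges (A_4), so the type is A_4 (the algebra sl(5)).

A_4 (sl(5))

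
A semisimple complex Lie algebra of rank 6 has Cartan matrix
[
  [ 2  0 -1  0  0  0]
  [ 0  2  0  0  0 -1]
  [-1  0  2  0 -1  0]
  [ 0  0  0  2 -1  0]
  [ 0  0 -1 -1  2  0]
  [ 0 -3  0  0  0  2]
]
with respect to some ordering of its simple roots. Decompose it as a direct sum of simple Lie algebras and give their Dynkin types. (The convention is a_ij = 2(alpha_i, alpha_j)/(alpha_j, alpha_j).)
The diagram associated to this matrix has two connected components: the simple roots {alpha_1, alpha_3, alpha_4, alpha_5} form a chain of 4 nodes with single edges (A_4), and {alpha_2, alpha_6} form two nodes joined by a triple edge (G_2). A semisimple Lie algebra decomposes uniquely as the direct sum of simple ideals, one per connected component of its Dynkin diagram, so g ≅ A_4 ⊕ G_2 (dimension 24 + 14 = 38).

type A_4 ⊕ type G_2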